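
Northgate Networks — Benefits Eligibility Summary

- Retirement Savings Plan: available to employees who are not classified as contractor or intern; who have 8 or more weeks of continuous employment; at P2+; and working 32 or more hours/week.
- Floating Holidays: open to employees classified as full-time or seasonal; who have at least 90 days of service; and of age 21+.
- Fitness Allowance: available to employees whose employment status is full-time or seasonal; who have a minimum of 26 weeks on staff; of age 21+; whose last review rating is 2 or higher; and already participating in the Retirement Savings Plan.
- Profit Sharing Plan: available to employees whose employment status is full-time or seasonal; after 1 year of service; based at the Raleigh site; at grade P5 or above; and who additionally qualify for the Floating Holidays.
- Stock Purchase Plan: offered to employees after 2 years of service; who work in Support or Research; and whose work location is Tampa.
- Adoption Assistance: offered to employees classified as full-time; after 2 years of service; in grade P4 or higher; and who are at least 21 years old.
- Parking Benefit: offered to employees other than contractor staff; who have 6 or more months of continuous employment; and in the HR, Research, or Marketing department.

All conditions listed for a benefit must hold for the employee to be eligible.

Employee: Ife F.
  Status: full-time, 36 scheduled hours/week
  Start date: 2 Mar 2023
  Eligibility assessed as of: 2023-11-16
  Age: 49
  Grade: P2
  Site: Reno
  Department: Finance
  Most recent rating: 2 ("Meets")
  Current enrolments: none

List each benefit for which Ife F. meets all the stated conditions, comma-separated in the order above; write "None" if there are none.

Service from 2 Mar 2023 to 2023-11-16: 259 days.
Retirement Savings Plan — status full-time ✓ (not excluded); service 259 days ≥ 8 weeks (≈56 days) ✓; grade P2 ≥ P2 ✓; 36 hrs/wk ≥ 32 ✓ → eligible.
Floating Holidays — status full-time ✓; service 259 days ≥ 90 days ✓; age 49 ≥ 21 ✓ → eligible.
Fitness Allowance — status full-time ✓; service 259 days ≥ 26 weeks (≈182 days) ✓; age 49 ≥ 21 ✓; rating 2 ≥ 2 ✓; not enrolled in Retirement Savings Plan ✗ → not eligible.
Profit Sharing Plan — status full-time ✓; service 259 days < 1 year (≈365 days) ✗ → not eligible.
Stock Purchase Plan — service 259 days < 2 years (≈730 days) ✗ → not eligible.
Adoption Assistance — status full-time ✓; service 259 days < 2 years (≈730 days) ✗ → not eligible.
Parking Benefit — status full-time ✓ (not excluded); service 259 days ≥ 6 months (≈180 days) ✓; dept Finance ✗ → not eligible.

Retirement Savings Plan, Floating Holidays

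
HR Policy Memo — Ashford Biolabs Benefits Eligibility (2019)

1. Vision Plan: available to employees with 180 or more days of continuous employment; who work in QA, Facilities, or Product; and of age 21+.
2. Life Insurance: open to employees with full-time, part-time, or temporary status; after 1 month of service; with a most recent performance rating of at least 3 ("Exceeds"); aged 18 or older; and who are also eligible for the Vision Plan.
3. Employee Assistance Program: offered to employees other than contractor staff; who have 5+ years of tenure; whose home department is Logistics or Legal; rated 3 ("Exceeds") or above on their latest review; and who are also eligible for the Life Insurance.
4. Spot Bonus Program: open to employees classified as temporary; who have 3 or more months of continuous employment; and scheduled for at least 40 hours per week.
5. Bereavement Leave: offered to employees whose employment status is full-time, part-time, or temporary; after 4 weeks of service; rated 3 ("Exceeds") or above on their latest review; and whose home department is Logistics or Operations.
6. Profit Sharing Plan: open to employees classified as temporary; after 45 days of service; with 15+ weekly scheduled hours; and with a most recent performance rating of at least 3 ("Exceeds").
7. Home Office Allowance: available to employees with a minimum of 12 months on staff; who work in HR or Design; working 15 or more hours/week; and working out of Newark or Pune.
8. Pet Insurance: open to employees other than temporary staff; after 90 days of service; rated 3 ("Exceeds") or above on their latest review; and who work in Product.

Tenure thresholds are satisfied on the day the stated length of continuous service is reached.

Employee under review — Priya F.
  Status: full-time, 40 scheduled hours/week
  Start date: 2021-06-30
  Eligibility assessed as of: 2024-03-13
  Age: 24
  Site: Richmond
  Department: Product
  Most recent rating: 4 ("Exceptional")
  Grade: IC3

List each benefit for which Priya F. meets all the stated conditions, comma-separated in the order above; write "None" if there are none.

Service from 2021-06-30 to 2024-03-13: 987 days.
Vision Plan — service 987 days ≥ 180 days ✓; dept Product ✓; age 24 ≥ 21 ✓ → eligible.
Life Insurance — status full-time ✓; service 987 days ≥ 1 month (≈30 days) ✓; rating 4 ≥ 3 ✓; age 24 ≥ 18 ✓; eligible for Vision Plan ✓ → eligible.
Employee Assistance Program — status full-time ✓ (not excluded); service 987 days < 5 years (≈1825 days) ✗ → not eligible.
Spot Bonus Program — status full-time ✗ (requires temporary) → not eligible.
Bereavement Leave — status full-time ✓; service 987 days ≥ 4 weeks (≈28 days) ✓; rating 4 ≥ 3 ✓; dept Product ✗ → not eligible.
Profit Sharing Plan — status full-time ✗ (requires temporary) → not eligible.
Home Office Allowance — service 987 days ≥ 12 months (≈360 days) ✓; dept Product ✗ → not eligible.
Pet Insurance — status full-time ✓ (not excluded); service 987 days ≥ 90 days ✓; rating 4 ≥ 3 ✓; dept Product ✓ → eligible.

Vision Plan, Life Insurance, Pet Insurance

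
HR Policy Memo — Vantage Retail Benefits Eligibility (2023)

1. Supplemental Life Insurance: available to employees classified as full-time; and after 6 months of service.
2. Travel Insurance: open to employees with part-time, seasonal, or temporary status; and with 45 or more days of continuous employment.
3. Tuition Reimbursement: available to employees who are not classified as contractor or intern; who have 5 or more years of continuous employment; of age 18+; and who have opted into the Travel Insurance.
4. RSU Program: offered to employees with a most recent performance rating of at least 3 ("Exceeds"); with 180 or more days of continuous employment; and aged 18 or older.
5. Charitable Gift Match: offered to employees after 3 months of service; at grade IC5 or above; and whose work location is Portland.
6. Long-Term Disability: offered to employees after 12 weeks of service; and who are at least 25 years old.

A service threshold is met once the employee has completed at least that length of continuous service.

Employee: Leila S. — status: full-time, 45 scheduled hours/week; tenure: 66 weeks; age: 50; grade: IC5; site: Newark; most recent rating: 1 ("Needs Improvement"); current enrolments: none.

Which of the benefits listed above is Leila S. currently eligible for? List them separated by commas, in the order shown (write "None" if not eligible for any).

Supplemental Life Insurance — status full-time ✓; service 66 weeks ≥ 6 months (≈180 days) ✓ → eligible.
Travel Insurance — status full-time ✗ (requires part-time, seasonal, or temporary) → not eligible.
Tuition Reimbursement — status full-time ✓ (not excluded); service 66 weeks < 5 years (≈1825 days) ✗ → not eligible.
RSU Program — rating 1 < 3 ✗ → not eligible.
Charitable Gift Match — service 66 weeks ≥ 3 months (≈90 days) ✓; grade IC5 ≥ IC5 ✓; site Newark ✗ (not Portland) → not eligible.
Long-Term Disability — service 66 weeks ≥ 12 weeks ✓; age 50 ≥ 25 ✓ → eligible.

Supplemental Life Insurance, Long-Term Disability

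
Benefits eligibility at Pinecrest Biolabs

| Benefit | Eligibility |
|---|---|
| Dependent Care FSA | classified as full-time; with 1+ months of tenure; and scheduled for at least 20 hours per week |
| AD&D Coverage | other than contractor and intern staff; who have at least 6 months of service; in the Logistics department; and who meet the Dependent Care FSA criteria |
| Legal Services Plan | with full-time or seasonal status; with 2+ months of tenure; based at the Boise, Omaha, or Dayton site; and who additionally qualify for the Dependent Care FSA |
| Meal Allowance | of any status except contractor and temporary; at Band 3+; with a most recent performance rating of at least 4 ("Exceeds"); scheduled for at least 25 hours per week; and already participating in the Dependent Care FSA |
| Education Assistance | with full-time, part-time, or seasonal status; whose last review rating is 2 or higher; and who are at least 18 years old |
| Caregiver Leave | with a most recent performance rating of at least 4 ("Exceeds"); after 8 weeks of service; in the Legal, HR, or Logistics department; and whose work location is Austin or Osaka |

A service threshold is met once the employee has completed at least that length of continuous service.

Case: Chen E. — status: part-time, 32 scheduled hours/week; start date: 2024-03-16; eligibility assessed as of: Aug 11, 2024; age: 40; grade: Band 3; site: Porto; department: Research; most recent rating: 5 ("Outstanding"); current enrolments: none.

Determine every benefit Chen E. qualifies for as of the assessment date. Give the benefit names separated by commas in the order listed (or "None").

Education Assistance

Service from 2024-03-16 to Aug 11, 2024: 148 days.
Dependent Care FSA — status part-time ✗ (requires full-time) → not eligible.
AD&D Coverage — status part-time ✓ (not excluded); service 148 days < 6 months (≈180 days) ✗ → not eligible.
Legal Services Plan — status part-time ✗ (requires full-time or seasonal) → not eligible.
Meal Allowance — status part-time ✓ (not excluded); grade Band 3 ≥ Band 3 ✓; rating 5 ≥ 4 ✓; 32 hrs/wk ≥ 25 ✓; not enrolled in Dependent Care FSA ✗ → not eligible.
Education Assistance — status part-time ✓; rating 5 ≥ 2 ✓; age 40 ≥ 18 ✓ → eligible.
Caregiver Leave — rating 5 ≥ 4 ✓; service 148 days ≥ 8 weeks (≈56 days) ✓; dept Research ✗ → not eligible.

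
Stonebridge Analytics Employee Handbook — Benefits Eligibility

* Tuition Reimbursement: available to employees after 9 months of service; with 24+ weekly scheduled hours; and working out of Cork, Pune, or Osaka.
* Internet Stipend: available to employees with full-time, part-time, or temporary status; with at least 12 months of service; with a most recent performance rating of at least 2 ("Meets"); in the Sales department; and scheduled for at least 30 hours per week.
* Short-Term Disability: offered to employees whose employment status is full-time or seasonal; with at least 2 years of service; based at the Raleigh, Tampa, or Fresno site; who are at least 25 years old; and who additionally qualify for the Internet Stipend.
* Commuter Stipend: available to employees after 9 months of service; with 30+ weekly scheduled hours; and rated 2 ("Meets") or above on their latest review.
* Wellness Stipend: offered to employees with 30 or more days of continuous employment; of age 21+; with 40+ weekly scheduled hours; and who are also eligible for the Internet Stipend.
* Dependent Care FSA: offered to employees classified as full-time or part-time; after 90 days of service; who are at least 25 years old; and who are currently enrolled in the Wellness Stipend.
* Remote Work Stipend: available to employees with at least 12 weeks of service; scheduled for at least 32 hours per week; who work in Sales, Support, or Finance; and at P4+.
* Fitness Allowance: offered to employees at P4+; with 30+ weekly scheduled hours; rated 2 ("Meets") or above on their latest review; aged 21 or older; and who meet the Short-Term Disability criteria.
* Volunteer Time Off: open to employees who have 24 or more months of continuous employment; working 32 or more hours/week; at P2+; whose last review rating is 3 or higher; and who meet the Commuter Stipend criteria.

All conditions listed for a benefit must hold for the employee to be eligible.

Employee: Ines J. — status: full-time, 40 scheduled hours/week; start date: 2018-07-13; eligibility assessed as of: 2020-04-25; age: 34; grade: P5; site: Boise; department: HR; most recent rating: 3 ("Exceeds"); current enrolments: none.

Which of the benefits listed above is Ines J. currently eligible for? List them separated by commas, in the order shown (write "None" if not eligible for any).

Commuter Stipend

Service from 2018-07-13 to 2020-04-25: 652 days.
Tuition Reimbursement — service 652 days ≥ 9 months (≈270 days) ✓; 40 hrs/wk ≥ 24 ✓; site Boise ✗ (not Cork, Pune, or Osaka) → not eligible.
Internet Stipend — status full-time ✓; service 652 days ≥ 12 months (≈360 days) ✓; rating 3 ≥ 2 ✓; dept HR ✗ → not eligible.
Short-Term Disability — status full-time ✓; service 652 days < 2 years (≈730 days) ✗ → not eligible.
Commuter Stipend — service 652 days ≥ 9 months (≈270 days) ✓; 40 hrs/wk ≥ 30 ✓; rating 3 ≥ 2 ✓ → eligible.
Wellness Stipend — service 652 days ≥ 30 days ✓; age 34 ≥ 21 ✓; 40 hrs/wk ≥ 40 ✓; not eligible for Internet Stipend ✗ → not eligible.
Dependent Care FSA — status full-time ✓; service 652 days ≥ 90 days ✓; age 34 ≥ 25 ✓; not enrolled in Wellness Stipend ✗ → not eligible.
Remote Work Stipend — service 652 days ≥ 12 weeks (≈84 days) ✓; 40 hrs/wk ≥ 32 ✓; dept HR ✗ → not eligible.
Fitness Allowance — grade P5 ≥ P4 ✓; 40 hrs/wk ≥ 30 ✓; rating 3 ≥ 2 ✓; age 34 ≥ 21 ✓; not eligible for Short-Term Disability ✗ → not eligible.
Volunteer Time Off — service 652 days < 24 months (≈720 days) ✗ → not eligible.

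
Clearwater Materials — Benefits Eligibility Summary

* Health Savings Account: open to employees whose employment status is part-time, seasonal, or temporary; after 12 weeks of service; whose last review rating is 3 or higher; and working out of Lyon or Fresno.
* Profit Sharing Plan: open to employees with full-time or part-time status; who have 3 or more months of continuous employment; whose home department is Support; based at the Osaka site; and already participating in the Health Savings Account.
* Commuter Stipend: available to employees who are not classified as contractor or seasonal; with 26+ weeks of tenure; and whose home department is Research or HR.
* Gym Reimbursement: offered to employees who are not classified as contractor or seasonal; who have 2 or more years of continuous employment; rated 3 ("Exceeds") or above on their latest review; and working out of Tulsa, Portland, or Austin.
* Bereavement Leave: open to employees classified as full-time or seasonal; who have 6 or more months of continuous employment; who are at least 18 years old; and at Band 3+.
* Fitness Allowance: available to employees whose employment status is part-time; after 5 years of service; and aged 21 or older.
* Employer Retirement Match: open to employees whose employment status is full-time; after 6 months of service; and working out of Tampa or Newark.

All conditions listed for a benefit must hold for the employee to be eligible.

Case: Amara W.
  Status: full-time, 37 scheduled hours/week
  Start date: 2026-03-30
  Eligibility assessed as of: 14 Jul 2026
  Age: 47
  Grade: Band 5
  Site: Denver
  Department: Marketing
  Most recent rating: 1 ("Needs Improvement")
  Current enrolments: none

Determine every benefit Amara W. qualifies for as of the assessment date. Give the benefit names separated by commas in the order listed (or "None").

Service from 2026-03-30 to 14 Jul 2026: 106 days.
Health Savings Account — status full-time ✗ (requires part-time, seasonal, or temporary) → not eligible.
Profit Sharing Plan — status full-time ✓; service 106 days ≥ 3 months (≈90 days) ✓; dept Marketing ✗ → not eligible.
Commuter Stipend — status full-time ✓ (not excluded); service 106 days < 26 weeks (≈182 days) ✗ → not eligible.
Gym Reimbursement — status full-time ✓ (not excluded); service 106 days < 2 years (≈730 days) ✗ → not eligible.
Bereavement Leave — status full-time ✓; service 106 days < 6 months (≈180 days) ✗ → not eligible.
Fitness Allowance — status full-time ✗ (requires part-time) → not eligible.
Employer Retirement Match — status full-time ✓; service 106 days < 6 months (≈180 days) ✗ → not eligible.

None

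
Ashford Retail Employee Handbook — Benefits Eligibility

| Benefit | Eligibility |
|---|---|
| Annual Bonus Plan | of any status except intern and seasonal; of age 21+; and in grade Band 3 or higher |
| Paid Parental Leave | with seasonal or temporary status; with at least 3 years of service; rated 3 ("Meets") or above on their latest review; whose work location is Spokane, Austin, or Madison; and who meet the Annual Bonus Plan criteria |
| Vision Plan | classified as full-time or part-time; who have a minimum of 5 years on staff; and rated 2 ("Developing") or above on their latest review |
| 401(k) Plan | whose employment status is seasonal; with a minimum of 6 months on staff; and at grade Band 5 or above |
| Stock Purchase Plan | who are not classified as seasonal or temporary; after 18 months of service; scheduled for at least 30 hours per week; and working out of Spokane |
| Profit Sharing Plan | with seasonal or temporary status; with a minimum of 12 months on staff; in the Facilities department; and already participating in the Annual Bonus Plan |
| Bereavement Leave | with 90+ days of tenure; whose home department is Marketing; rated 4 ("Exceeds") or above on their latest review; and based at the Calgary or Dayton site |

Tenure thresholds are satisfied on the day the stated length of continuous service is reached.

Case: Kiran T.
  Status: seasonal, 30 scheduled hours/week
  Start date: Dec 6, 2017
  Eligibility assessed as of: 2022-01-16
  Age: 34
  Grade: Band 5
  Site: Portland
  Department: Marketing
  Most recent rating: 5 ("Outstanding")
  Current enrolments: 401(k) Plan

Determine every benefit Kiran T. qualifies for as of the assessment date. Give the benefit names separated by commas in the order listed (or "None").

Service from Dec 6, 2017 to 2022-01-16: 1502 days.
Annual Bonus Plan — status seasonal ✗ (excluded) → not eligible.
Paid Parental Leave — status seasonal ✓; service 1502 days ≥ 3 years (≈1095 days) ✓; rating 5 ≥ 3 ✓; site Portland ✗ (not Spokane, Austin, or Madison) → not eligible.
Vision Plan — status seasonal ✗ (requires full-time or part-time) → not eligible.
401(k) Plan — status seasonal ✓; service 1502 days ≥ 6 months (≈180 days) ✓; grade Band 5 ≥ Band 5 ✓ → eligible.
Stock Purchase Plan — status seasonal ✗ (excluded) → not eligible.
Profit Sharing Plan — status seasonal ✓; service 1502 days ≥ 12 months (≈360 days) ✓; dept Marketing ✗ → not eligible.
Bereavement Leave — service 1502 days ≥ 90 days ✓; dept Marketing ✓; rating 5 ≥ 4 ✓; site Portland ✗ (not Calgary or Dayton) → not eligible.

401(k) Plan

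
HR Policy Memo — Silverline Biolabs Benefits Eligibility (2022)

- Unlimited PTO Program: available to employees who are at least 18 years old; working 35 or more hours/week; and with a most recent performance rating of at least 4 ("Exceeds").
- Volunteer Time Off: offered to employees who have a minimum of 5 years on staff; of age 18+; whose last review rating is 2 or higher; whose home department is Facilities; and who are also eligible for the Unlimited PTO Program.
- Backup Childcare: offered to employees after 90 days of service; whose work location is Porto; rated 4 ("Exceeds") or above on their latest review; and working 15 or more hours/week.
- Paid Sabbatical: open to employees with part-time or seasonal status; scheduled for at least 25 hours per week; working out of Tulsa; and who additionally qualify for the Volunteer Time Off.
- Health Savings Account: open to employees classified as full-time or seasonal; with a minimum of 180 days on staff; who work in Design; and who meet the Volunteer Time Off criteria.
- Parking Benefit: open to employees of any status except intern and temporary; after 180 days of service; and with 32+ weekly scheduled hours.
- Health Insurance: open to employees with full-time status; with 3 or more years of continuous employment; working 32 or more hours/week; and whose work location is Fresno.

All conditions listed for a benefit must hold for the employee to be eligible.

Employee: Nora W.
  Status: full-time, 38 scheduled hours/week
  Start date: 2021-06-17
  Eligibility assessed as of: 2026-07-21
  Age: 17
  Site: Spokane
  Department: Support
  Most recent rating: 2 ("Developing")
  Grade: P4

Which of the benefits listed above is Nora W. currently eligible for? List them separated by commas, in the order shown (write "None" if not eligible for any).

Service from 2021-06-17 to 2026-07-21: 1860 days.
Unlimited PTO Program — age 17 < 18 ✗ → not eligible.
Volunteer Time Off — service 1860 days ≥ 5 years (≈1825 days) ✓; age 17 < 18 ✗ → not eligible.
Backup Childcare — service 1860 days ≥ 90 days ✓; site Spokane ✗ (not Porto) → not eligible.
Paid Sabbatical — status full-time ✗ (requires part-time or seasonal) → not eligible.
Health Savings Account — status full-time ✓; service 1860 days ≥ 180 days ✓; dept Support ✗ → not eligible.
Parking Benefit — status full-time ✓ (not excluded); service 1860 days ≥ 180 days ✓; 38 hrs/wk ≥ 32 ✓ → eligible.
Health Insurance — status full-time ✓; service 1860 days ≥ 3 years (≈1095 days) ✓; 38 hrs/wk ≥ 32 ✓; site Spokane ✗ (not Fresno) → not eligible.

Parking Benefit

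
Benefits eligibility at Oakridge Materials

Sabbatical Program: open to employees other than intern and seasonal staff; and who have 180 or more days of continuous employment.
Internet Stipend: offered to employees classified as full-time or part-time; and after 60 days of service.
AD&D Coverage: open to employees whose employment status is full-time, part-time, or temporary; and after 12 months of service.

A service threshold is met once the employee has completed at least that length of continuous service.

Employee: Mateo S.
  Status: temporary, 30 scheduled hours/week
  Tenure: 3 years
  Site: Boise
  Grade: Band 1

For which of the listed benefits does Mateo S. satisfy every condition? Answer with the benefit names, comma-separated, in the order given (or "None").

Sabbatical Program, AD&D Coverage

Sabbatical Program — status temporary ✓ (not excluded); service 3 years ≥ 180 days ✓ → eligible.
Internet Stipend — status temporary ✗ (requires full-time or part-time) → not eligible.
AD&D Coverage — status temporary ✓; service 3 years ≥ 12 months (≈360 days) ✓ → eligible.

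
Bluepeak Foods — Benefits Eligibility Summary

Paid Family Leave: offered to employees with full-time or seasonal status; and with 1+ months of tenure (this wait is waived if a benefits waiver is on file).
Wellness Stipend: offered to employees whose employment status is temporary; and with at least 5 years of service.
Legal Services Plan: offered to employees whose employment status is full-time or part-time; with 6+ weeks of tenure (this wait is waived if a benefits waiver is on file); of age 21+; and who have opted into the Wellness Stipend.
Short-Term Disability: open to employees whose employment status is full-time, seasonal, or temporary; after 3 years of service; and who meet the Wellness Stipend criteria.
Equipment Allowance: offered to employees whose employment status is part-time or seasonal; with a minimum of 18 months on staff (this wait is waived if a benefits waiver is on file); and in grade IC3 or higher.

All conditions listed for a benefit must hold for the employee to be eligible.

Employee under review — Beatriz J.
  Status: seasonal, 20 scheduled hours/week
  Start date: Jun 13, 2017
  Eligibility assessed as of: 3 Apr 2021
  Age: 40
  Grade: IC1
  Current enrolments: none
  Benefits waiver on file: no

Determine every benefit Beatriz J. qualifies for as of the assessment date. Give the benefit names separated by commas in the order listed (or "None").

Service from Jun 13, 2017 to 3 Apr 2021: 1390 days.
Paid Family Leave — status seasonal ✓; no waiver, service 1390 days ≥ 1 month (≈30 days) ✓ → eligible.
Wellness Stipend — status seasonal ✗ (requires temporary) → not eligible.
Legal Services Plan — status seasonal ✗ (requires full-time or part-time) → not eligible.
Short-Term Disability — status seasonal ✓; service 1390 days ≥ 3 years (≈1095 days) ✓; not eligible for Wellness Stipend ✗ → not eligible.
Equipment Allowance — status seasonal ✓; no waiver, service 1390 days ≥ 18 months (≈540 days) ✓; grade IC1 < IC3 ✗ → not eligible.

Paid Family Leave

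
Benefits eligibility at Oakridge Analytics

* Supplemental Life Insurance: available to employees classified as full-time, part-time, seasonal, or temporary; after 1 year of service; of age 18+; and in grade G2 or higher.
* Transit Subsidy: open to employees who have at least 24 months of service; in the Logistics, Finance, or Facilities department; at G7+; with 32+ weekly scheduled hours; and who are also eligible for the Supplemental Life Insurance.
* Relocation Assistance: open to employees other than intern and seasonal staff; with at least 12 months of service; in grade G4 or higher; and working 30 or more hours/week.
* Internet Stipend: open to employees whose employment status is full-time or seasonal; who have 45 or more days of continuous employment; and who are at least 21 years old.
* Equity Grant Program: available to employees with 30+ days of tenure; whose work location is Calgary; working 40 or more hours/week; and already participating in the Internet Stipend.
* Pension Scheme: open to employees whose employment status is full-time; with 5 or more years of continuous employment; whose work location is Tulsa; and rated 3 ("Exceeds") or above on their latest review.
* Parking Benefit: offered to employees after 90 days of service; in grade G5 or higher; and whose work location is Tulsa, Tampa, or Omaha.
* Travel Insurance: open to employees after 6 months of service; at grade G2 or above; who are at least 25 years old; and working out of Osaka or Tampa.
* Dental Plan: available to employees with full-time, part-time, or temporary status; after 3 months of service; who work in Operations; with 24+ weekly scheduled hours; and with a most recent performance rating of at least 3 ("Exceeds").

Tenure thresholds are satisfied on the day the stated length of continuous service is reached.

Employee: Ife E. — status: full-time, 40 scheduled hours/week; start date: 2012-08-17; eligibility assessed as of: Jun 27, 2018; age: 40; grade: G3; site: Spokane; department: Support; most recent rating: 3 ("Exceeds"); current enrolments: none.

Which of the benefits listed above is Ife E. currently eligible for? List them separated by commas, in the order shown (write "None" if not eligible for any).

Supplemental Life Insurance, Internet Stipend

Service from 2012-08-17 to Jun 27, 2018: 2140 days.
Supplemental Life Insurance — status full-time ✓; service 2140 days ≥ 1 year (≈365 days) ✓; age 40 ≥ 18 ✓; grade G3 ≥ G2 ✓ → eligible.
Transit Subsidy — service 2140 days ≥ 24 months (≈720 days) ✓; dept Support ✗ → not eligible.
Relocation Assistance — status full-time ✓ (not excluded); service 2140 days ≥ 12 months (≈360 days) ✓; grade G3 < G4 ✗ → not eligible.
Internet Stipend — status full-time ✓; service 2140 days ≥ 45 days ✓; age 40 ≥ 21 ✓ → eligible.
Equity Grant Program — service 2140 days ≥ 30 days ✓; site Spokane ✗ (not Calgary) → not eligible.
Pension Scheme — status full-time ✓; service 2140 days ≥ 5 years (≈1825 days) ✓; site Spokane ✗ (not Tulsa) → not eligible.
Parking Benefit — service 2140 days ≥ 90 days ✓; grade G3 < G5 ✗ → not eligible.
Travel Insurance — service 2140 days ≥ 6 months (≈180 days) ✓; grade G3 ≥ G2 ✓; age 40 ≥ 25 ✓; site Spokane ✗ (not Osaka or Tampa) → not eligible.
Dental Plan — status full-time ✓; service 2140 days ≥ 3 months (≈90 days) ✓; dept Support ✗ → not eligible.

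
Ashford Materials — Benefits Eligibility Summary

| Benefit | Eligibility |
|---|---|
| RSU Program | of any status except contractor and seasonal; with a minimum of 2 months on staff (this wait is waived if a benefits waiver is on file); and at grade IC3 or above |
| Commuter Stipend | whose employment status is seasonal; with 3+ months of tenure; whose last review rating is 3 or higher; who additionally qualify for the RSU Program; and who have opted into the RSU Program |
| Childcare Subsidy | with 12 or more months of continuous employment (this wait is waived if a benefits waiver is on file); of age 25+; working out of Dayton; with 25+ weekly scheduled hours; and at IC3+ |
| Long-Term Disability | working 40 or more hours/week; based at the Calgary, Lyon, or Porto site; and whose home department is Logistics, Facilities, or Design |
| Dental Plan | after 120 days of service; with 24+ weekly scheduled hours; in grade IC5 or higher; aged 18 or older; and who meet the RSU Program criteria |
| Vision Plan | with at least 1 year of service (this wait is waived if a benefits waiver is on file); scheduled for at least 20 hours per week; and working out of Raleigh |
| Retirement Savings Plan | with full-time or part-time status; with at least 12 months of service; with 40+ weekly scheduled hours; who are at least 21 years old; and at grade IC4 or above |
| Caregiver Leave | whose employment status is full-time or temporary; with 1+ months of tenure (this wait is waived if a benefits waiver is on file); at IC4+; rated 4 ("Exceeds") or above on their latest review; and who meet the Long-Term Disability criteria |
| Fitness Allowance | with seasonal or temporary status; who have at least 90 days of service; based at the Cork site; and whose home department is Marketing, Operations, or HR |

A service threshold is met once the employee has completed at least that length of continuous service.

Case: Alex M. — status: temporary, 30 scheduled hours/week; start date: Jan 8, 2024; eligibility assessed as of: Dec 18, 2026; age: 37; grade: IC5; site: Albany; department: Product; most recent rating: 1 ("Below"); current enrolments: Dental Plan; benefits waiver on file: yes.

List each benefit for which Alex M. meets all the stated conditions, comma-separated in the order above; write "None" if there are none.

Service from Jan 8, 2024 to Dec 18, 2026: 1075 days.
RSU Program — status temporary ✓ (not excluded); benefits waiver on file ✓; grade IC5 ≥ IC3 ✓ → eligible.
Commuter Stipend — status temporary ✗ (requires seasonal) → not eligible.
Childcare Subsidy — benefits waiver on file ✓; age 37 ≥ 25 ✓; site Albany ✗ (not Dayton) → not eligible.
Long-Term Disability — 30 hrs/wk < 40 ✗ → not eligible.
Dental Plan — service 1075 days ≥ 120 days ✓; 30 hrs/wk ≥ 24 ✓; grade IC5 ≥ IC5 ✓; age 37 ≥ 18 ✓; eligible for RSU Program ✓ → eligible.
Vision Plan — benefits waiver on file ✓; 30 hrs/wk ≥ 20 ✓; site Albany ✗ (not Raleigh) → not eligible.
Retirement Savings Plan — status temporary ✗ (requires full-time or part-time) → not eligible.
Caregiver Leave — status temporary ✓; benefits waiver on file ✓; grade IC5 ≥ IC4 ✓; rating 1 < 4 ✗ → not eligible.
Fitness Allowance — status temporary ✓; service 1075 days ≥ 90 days ✓; site Albany ✗ (not Cork) → not eligible.

RSU Program, Dental Plan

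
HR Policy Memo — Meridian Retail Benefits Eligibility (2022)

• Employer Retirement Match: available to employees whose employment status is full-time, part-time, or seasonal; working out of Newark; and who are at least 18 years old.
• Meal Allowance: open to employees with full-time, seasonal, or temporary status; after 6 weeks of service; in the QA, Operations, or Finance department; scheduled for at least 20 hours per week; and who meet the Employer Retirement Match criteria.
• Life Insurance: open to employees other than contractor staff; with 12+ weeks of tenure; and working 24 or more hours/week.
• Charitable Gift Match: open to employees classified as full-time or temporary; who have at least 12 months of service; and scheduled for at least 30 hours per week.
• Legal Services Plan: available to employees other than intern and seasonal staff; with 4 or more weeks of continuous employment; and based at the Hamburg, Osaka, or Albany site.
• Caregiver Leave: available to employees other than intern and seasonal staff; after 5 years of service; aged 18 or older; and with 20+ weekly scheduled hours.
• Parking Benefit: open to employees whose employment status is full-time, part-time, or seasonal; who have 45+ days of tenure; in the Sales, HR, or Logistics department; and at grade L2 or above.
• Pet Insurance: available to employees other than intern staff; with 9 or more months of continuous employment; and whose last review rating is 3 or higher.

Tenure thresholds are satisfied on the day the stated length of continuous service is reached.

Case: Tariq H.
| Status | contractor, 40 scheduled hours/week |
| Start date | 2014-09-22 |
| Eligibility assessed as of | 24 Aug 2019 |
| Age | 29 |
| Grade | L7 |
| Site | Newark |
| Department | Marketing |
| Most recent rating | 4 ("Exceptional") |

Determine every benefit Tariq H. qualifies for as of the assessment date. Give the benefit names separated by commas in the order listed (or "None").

Pet Insurance

Service from 2014-09-22 to 24 Aug 2019: 1797 days.
Employer Retirement Match — status contractor ✗ (requires full-time, part-time, or seasonal) → not eligible.
Meal Allowance — status contractor ✗ (requires full-time, seasonal, or temporary) → not eligible.
Life Insurance — status contractor ✗ (excluded) → not eligible.
Charitable Gift Match — status contractor ✗ (requires full-time or temporary) → not eligible.
Legal Services Plan — status contractor ✓ (not excluded); service 1797 days ≥ 4 weeks (≈28 days) ✓; site Newark ✗ (not Hamburg, Osaka, or Albany) → not eligible.
Caregiver Leave — status contractor ✓ (not excluded); service 1797 days < 5 years (≈1825 days) ✗ → not eligible.
Parking Benefit — status contractor ✗ (requires full-time, part-time, or seasonal) → not eligible.
Pet Insurance — status contractor ✓ (not excluded); service 1797 days ≥ 9 months (≈270 days) ✓; rating 4 ≥ 3 ✓ → eligible.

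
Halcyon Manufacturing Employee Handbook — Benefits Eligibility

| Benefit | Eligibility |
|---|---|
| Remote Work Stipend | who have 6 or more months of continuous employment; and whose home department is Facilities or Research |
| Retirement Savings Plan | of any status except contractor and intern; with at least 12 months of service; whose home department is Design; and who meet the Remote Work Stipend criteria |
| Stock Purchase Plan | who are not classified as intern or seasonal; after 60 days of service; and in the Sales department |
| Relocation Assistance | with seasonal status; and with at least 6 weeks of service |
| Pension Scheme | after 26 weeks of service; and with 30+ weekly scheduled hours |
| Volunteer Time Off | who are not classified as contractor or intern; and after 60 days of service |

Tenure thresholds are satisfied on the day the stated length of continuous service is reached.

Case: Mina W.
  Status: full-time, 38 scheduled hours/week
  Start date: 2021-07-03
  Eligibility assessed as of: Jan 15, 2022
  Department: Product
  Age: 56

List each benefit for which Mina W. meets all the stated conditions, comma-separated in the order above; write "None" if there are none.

Pension Scheme, Volunteer Time Off

Service from 2021-07-03 to Jan 15, 2022: 196 days.
Remote Work Stipend — service 196 days ≥ 6 months (≈180 days) ✓; dept Product ✗ → not eligible.
Retirement Savings Plan — status full-time ✓ (not excluded); service 196 days < 12 months (≈360 days) ✗ → not eligible.
Stock Purchase Plan — status full-time ✓ (not excluded); service 196 days ≥ 60 days ✓; dept Product ✗ → not eligible.
Relocation Assistance — status full-time ✗ (requires seasonal) → not eligible.
Pension Scheme — service 196 days ≥ 26 weeks (≈182 days) ✓; 38 hrs/wk ≥ 30 ✓ → eligible.
Volunteer Time Off — status full-time ✓ (not excluded); service 196 days ≥ 60 days ✓ → eligible.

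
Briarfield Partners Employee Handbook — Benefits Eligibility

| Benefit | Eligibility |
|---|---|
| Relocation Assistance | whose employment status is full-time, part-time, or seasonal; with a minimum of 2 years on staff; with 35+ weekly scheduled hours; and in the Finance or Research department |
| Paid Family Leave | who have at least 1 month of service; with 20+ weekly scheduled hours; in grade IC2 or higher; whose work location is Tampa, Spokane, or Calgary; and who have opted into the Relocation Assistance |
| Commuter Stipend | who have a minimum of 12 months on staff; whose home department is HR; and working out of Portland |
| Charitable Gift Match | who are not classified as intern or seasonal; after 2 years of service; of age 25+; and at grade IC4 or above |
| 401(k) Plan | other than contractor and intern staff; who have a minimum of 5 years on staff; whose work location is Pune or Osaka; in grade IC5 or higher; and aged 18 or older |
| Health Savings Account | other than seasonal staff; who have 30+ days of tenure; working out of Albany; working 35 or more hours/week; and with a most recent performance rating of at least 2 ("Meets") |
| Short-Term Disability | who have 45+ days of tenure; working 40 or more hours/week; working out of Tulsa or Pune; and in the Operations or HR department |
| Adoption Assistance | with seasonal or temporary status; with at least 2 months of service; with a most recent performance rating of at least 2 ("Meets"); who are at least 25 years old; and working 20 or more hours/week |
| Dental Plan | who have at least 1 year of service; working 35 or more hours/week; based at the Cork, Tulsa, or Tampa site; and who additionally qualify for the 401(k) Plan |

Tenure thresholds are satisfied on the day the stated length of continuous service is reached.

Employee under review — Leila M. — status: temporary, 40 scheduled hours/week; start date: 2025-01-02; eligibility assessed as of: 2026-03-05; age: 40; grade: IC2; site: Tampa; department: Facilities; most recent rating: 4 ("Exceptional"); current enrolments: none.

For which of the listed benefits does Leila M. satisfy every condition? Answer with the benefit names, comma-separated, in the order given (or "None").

Service from 2025-01-02 to 2026-03-05: 427 days.
Relocation Assistance — status temporary ✗ (requires full-time, part-time, or seasonal) → not eligible.
Paid Family Leave — service 427 days ≥ 1 month (≈30 days) ✓; 40 hrs/wk ≥ 20 ✓; grade IC2 ≥ IC2 ✓; site Tampa ✓; not enrolled in Relocation Assistance ✗ → not eligible.
Commuter Stipend — service 427 days ≥ 12 months (≈360 days) ✓; dept Facilities ✗ → not eligible.
Charitable Gift Match — status temporary ✓ (not excluded); service 427 days < 2 years (≈730 days) ✗ → not eligible.
401(k) Plan — status temporary ✓ (not excluded); service 427 days < 5 years (≈1825 days) ✗ → not eligible.
Health Savings Account — status temporary ✓ (not excluded); service 427 days ≥ 30 days ✓; site Tampa ✗ (not Albany) → not eligible.
Short-Term Disability — service 427 days ≥ 45 days ✓; 40 hrs/wk ≥ 40 ✓; site Tampa ✗ (not Tulsa or Pune) → not eligible.
Adoption Assistance — status temporary ✓; service 427 days ≥ 2 months (≈60 days) ✓; rating 4 ≥ 2 ✓; age 40 ≥ 25 ✓; 40 hrs/wk ≥ 20 ✓ → eligible.
Dental Plan — service 427 days ≥ 1 year (≈365 days) ✓; 40 hrs/wk ≥ 35 ✓; site Tampa ✓; not eligible for 401(k) Plan ✗ → not eligible.

Adoption Assistance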